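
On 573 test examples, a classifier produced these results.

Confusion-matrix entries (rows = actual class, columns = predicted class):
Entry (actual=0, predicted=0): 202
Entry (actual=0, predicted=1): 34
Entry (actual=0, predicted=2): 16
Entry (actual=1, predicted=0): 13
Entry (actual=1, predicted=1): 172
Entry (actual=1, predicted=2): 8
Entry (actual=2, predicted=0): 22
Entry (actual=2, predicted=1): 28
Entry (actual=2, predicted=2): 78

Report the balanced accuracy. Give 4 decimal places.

Balanced accuracy = mean of per-class recall.
  0: recall = 202/252 = 0.80159
  1: recall = 172/193 = 0.89119
  2: recall = 78/128 = 0.60938
Mean = (0.80159 + 0.89119 + 0.60938) / 3 = 0.7674

0.7674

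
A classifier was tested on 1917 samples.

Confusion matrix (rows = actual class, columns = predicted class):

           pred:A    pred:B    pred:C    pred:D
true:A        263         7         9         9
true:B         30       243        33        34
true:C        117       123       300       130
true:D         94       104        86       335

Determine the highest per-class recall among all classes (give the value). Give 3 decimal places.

Per-class recall (TP/(TP+FN)):
  A: TP=263, FN=7+9+9=25 → 263/288 = 0.9132
  B: TP=243, FN=30+33+34=97 → 243/340 = 0.7147
  C: TP=300, FN=117+123+130=370 → 300/670 = 0.4478
  D: TP=335, FN=94+104+86=284 → 335/619 = 0.5412
Highest is class 'A' with recall = 0.913.

0.913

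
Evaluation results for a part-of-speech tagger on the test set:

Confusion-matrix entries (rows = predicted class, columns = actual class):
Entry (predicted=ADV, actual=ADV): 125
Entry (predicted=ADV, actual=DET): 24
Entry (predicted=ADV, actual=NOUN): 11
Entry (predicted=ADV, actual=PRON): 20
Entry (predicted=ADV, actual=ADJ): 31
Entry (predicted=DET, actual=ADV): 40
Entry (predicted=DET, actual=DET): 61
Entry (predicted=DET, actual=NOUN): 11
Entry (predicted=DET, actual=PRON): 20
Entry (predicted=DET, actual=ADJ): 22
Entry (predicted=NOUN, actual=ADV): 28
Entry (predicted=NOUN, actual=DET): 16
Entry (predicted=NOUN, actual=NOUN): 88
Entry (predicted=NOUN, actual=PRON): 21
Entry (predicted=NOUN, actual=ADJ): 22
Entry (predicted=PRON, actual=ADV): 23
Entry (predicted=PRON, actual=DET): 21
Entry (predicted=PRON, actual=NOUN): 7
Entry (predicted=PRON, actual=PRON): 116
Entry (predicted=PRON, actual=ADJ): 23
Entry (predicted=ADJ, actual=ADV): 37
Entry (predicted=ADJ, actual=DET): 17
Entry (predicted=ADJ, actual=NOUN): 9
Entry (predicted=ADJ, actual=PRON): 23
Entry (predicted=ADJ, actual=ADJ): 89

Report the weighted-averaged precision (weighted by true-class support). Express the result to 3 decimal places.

Per-class precision (TP/(TP+FP)):
  ADV: TP=125, FP=24+11+20+31=86 → 125/211 = 0.5924
  DET: TP=61, FP=40+11+20+22=93 → 61/154 = 0.3961
  NOUN: TP=88, FP=28+16+21+22=87 → 88/175 = 0.5029
  PRON: TP=116, FP=23+21+7+23=74 → 116/190 = 0.6105
  ADJ: TP=89, FP=37+17+9+23=86 → 89/175 = 0.5086
Weighted-precision = Σ (supportᵢ/N)·precisionᵢ with N=905: (253/905)·0.5924 + (139/905)·0.3961 + (126/905)·0.5029 + (200/905)·0.6105 + (187/905)·0.5086 = 0.536

0.536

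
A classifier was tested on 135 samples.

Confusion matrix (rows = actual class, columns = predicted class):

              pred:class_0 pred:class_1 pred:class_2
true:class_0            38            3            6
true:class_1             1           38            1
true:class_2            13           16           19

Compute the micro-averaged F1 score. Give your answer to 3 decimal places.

Micro-averaging pools counts across classes: ΣTP=95, ΣFP=40, ΣFN=40.
Micro-F1 score = 2·TP/(2·TP+FP+FN) on pooled counts = 0.704 (equals overall accuracy in single-label multiclass).

0.704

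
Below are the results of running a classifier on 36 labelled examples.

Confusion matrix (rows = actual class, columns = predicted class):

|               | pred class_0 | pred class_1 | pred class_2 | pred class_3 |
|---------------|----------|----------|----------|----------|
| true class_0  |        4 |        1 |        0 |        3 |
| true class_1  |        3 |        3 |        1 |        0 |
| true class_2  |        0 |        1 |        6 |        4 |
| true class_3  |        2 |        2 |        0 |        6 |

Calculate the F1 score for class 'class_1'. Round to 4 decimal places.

Treat 'class_1' as positive and all other classes as negative.
F1 score = 2·TP/(2·TP+FP+FN).
class_1: TP=3, FP=1+1+2=4, FN=3+1+0=4 → 6/14 = 0.42857

0.4286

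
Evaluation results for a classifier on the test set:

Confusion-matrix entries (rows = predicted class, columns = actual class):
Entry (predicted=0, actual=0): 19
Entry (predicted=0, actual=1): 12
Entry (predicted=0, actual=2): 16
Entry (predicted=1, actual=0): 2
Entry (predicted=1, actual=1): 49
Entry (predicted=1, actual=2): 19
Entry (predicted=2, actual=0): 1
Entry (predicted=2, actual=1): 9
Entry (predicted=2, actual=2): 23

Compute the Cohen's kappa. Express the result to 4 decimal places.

Observed agreement pₒ = trace/N = 91/150 = 0.60667
Expected agreement pₑ = Σ (rowᵢ·colᵢ)/N² = (22·47 + 70·70 + 58·33)/150² = 0.34880
κ = (pₒ − pₑ)/(1 − pₑ) = (0.60667 − 0.34880)/(1 − 0.34880) = 0.3960

0.3960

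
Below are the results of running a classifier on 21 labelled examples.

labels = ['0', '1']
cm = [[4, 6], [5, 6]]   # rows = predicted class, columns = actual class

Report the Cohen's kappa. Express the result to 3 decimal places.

Observed agreement pₒ = trace/N = 10/21 = 0.4762
Expected agreement pₑ = Σ (rowᵢ·colᵢ)/N² = (9·10 + 12·11)/21² = 0.5034
κ = (pₒ − pₑ)/(1 − pₑ) = (0.4762 − 0.5034)/(1 − 0.5034) = -0.055

-0.055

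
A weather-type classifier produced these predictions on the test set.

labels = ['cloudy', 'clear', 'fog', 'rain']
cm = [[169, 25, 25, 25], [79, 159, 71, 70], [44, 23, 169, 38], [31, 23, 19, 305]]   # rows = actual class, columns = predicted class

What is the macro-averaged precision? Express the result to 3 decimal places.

Per-class precision (TP/(TP+FP)):
  cloudy: TP=169, FP=79+44+31=154 → 169/323 = 0.5232
  clear: TP=159, FP=25+23+23=71 → 159/230 = 0.6913
  fog: TP=169, FP=25+71+19=115 → 169/284 = 0.5951
  rain: TP=305, FP=25+70+38=133 → 305/438 = 0.6963
Macro-precision = mean = (0.5232 + 0.6913 + 0.5951 + 0.6963) / 4 = 0.626

0.626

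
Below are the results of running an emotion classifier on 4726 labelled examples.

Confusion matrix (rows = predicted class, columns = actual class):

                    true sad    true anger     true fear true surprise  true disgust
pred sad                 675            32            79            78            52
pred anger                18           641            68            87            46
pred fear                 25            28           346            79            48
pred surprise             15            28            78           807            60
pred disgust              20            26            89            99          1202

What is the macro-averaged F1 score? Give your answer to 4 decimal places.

Per-class F1 score (2·TP/(2·TP+FP+FN)):
  sad: TP=675, FP=32+79+78+52=241, FN=18+25+15+20=78 → 1350/1669 = 0.80887
  anger: TP=641, FP=18+68+87+46=219, FN=32+28+28+26=114 → 1282/1615 = 0.79381
  fear: TP=346, FP=25+28+79+48=180, FN=79+68+78+89=314 → 692/1186 = 0.58347
  surprise: TP=807, FP=15+28+78+60=181, FN=78+87+79+99=343 → 1614/2138 = 0.75491
  disgust: TP=1202, FP=20+26+89+99=234, FN=52+46+48+60=206 → 2404/2844 = 0.84529
Macro-F1 score = mean = (0.80887 + 0.79381 + 0.58347 + 0.75491 + 0.84529) / 5 = 0.7573

0.7573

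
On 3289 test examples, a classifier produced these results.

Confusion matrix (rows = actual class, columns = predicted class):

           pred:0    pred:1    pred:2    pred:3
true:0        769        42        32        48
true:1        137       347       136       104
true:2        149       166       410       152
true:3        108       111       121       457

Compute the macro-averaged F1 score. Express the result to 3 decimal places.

0.589

Per-class F1 score (2·TP/(2·TP+FP+FN)):
  0: TP=769, FP=137+149+108=394, FN=42+32+48=122 → 1538/2054 = 0.7488
  1: TP=347, FP=42+166+111=319, FN=137+136+104=377 → 694/1390 = 0.4993
  2: TP=410, FP=32+136+121=289, FN=149+166+152=467 → 820/1576 = 0.5203
  3: TP=457, FP=48+104+152=304, FN=108+111+121=340 → 914/1558 = 0.5866
Macro-F1 score = mean = (0.7488 + 0.4993 + 0.5203 + 0.5866) / 4 = 0.589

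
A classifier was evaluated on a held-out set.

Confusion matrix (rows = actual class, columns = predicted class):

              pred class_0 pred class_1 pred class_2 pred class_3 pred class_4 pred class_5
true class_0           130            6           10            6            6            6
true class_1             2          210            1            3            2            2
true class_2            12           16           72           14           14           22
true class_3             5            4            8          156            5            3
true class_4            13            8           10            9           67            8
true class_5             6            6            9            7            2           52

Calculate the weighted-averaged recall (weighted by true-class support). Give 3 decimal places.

Per-class recall (TP/(TP+FN)):
  class_0: TP=130, FN=6+10+6+6+6=34 → 130/164 = 0.7927
  class_1: TP=210, FN=2+1+3+2+2=10 → 210/220 = 0.9545
  class_2: TP=72, FN=12+16+14+14+22=78 → 72/150 = 0.4800
  class_3: TP=156, FN=5+4+8+5+3=25 → 156/181 = 0.8619
  class_4: TP=67, FN=13+8+10+9+8=48 → 67/115 = 0.5826
  class_5: TP=52, FN=6+6+9+7+2=30 → 52/82 = 0.6341
Weighted-recall = Σ (supportᵢ/N)·recallᵢ with N=912: (164/912)·0.7927 + (220/912)·0.9545 + (150/912)·0.4800 + (181/912)·0.8619 + (115/912)·0.5826 + (82/912)·0.6341 = 0.753

0.753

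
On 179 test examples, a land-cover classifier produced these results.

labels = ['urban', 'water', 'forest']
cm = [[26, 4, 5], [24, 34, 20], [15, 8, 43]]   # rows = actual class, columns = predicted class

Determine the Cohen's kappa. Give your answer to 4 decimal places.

0.3728

Observed agreement pₒ = trace/N = 103/179 = 0.57542
Expected agreement pₑ = Σ (rowᵢ·colᵢ)/N² = (35·65 + 78·46 + 66·68)/179² = 0.32305
κ = (pₒ − pₑ)/(1 − pₑ) = (0.57542 − 0.32305)/(1 − 0.32305) = 0.3728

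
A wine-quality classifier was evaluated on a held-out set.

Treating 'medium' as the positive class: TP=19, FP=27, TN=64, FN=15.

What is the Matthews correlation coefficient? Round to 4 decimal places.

MCC = (TP·TN − FP·FN) / √((TP+FP)(TP+FN)(TN+FP)(TN+FN))
Numerator = 19·64 − 27·15 = 811
Denominator = √(46·34·91·79) = √11243596 = 3353.1472
MCC = 811 / 3353.1472 = 0.2419

0.2419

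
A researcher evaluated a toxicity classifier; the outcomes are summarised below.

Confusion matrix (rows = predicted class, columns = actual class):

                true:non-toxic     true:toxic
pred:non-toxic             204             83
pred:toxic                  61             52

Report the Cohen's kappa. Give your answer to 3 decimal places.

0.161

Observed agreement pₒ = trace/N = 256/400 = 0.6400
Expected agreement pₑ = Σ (rowᵢ·colᵢ)/N² = (265·287 + 135·113)/400² = 0.5707
κ = (pₒ − pₑ)/(1 − pₑ) = (0.6400 − 0.5707)/(1 − 0.5707) = 0.161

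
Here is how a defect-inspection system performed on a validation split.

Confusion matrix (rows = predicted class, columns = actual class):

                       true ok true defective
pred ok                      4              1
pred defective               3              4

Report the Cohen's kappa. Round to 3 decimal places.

Observed agreement pₒ = trace/N = 8/12 = 0.6667
Expected agreement pₑ = Σ (rowᵢ·colᵢ)/N² = (7·5 + 5·7)/12² = 0.4861
κ = (pₒ − pₑ)/(1 − pₑ) = (0.6667 − 0.4861)/(1 − 0.4861) = 0.351

0.351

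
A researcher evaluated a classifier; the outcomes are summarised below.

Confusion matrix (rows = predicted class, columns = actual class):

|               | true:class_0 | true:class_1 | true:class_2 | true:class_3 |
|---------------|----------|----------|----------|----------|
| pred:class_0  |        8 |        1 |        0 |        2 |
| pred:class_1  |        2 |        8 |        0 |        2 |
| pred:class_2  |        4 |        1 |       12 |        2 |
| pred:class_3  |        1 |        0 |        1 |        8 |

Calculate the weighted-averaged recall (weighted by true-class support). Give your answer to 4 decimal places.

Per-class recall (TP/(TP+FN)):
  class_0: TP=8, FN=2+4+1=7 → 8/15 = 0.53333
  class_1: TP=8, FN=1+1+0=2 → 8/10 = 0.80000
  class_2: TP=12, FN=0+0+1=1 → 12/13 = 0.92308
  class_3: TP=8, FN=2+2+2=6 → 8/14 = 0.57143
Weighted-recall = Σ (supportᵢ/N)·recallᵢ with N=52: (15/52)·0.53333 + (10/52)·0.80000 + (13/52)·0.92308 + (14/52)·0.57143 = 0.6923

0.6923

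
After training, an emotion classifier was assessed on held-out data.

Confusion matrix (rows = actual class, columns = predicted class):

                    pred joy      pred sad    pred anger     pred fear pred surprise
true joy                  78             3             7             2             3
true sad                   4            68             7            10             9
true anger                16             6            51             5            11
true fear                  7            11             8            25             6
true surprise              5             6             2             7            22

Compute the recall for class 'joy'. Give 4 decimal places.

0.8387

recall = TP/(TP+FN).
joy: TP=78, FN=3+7+2+3=15 → 78/93 = 0.83871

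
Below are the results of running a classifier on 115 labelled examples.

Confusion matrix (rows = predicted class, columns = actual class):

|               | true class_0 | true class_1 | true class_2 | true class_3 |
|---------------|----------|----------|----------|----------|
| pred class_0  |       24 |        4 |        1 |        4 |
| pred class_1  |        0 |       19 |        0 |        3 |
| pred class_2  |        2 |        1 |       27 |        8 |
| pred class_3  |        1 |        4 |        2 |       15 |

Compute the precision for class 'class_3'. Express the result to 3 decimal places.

0.682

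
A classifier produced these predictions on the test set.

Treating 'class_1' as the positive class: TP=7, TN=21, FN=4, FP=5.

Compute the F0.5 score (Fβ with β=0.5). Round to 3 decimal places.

Fβ = (1+β²)·TP / ((1+β²)·TP + β²·FN + FP), with β²=1/4
= 1.25·7 / (1.25·7 + 0.25·4 + 5) = 0.593

0.593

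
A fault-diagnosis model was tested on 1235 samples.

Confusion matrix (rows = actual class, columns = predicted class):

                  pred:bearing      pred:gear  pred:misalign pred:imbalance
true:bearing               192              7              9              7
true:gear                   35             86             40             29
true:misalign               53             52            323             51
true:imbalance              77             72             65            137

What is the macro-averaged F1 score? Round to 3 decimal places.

0.569

Per-class F1 score (2·TP/(2·TP+FP+FN)):
  bearing: TP=192, FP=35+53+77=165, FN=7+9+7=23 → 384/572 = 0.6713
  gear: TP=86, FP=7+52+72=131, FN=35+40+29=104 → 172/407 = 0.4226
  misalign: TP=323, FP=9+40+65=114, FN=53+52+51=156 → 646/916 = 0.7052
  imbalance: TP=137, FP=7+29+51=87, FN=77+72+65=214 → 274/575 = 0.4765
Macro-F1 score = mean = (0.6713 + 0.4226 + 0.7052 + 0.4765) / 4 = 0.569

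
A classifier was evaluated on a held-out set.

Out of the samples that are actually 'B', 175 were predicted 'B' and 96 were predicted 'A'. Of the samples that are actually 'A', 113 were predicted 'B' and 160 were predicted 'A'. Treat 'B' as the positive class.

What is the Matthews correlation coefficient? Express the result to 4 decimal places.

MCC = (TP·TN − FP·FN) / √((TP+FP)(TP+FN)(TN+FP)(TN+FN))
Numerator = 175·160 − 113·96 = 17152
Denominator = √(288·271·273·256) = √5454618624 = 73855.3899
MCC = 17152 / 73855.3899 = 0.2322

0.2322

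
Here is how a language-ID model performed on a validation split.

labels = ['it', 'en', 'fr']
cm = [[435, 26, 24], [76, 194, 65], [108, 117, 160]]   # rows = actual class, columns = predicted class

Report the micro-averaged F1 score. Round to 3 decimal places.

0.655

Micro-averaging pools counts across classes: ΣTP=789, ΣFP=416, ΣFN=416.
Micro-F1 score = 2·TP/(2·TP+FP+FN) on pooled counts = 0.655 (equals overall accuracy in single-label multiclass).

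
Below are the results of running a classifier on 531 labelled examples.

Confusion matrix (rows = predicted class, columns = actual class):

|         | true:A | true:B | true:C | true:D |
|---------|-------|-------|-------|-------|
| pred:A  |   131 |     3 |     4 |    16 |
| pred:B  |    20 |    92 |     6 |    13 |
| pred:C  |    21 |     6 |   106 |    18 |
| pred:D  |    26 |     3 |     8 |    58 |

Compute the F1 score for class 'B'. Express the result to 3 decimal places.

0.783

Treat 'B' as positive and all other classes as negative.
F1 score = 2·TP/(2·TP+FP+FN).
B: TP=92, FP=20+6+13=39, FN=3+6+3=12 → 184/235 = 0.7830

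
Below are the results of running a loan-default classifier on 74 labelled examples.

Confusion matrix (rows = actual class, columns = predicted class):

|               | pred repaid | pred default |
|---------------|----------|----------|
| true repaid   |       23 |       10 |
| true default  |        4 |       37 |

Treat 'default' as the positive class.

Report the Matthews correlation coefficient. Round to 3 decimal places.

0.619

MCC = (TP·TN − FP·FN) / √((TP+FP)(TP+FN)(TN+FP)(TN+FN))
Numerator = 37·23 − 10·4 = 811
Denominator = √(47·41·33·27) = √1716957 = 1310.3271
MCC = 811 / 1310.3271 = 0.619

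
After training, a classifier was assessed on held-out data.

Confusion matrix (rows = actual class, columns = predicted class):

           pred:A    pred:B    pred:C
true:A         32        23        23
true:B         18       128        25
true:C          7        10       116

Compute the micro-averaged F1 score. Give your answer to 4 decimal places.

Micro-averaging pools counts across classes: ΣTP=276, ΣFP=106, ΣFN=106.
Micro-F1 score = 2·TP/(2·TP+FP+FN) on pooled counts = 0.7225 (equals overall accuracy in single-label multiclass).

0.7225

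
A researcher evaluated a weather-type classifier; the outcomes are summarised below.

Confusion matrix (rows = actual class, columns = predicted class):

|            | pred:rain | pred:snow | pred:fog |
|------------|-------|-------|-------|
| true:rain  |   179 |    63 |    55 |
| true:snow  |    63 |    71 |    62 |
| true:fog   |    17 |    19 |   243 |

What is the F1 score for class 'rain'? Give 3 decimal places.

0.644

Treat 'rain' as positive and all other classes as negative.
F1 score = 2·TP/(2·TP+FP+FN).
rain: TP=179, FP=63+17=80, FN=63+55=118 → 358/556 = 0.6439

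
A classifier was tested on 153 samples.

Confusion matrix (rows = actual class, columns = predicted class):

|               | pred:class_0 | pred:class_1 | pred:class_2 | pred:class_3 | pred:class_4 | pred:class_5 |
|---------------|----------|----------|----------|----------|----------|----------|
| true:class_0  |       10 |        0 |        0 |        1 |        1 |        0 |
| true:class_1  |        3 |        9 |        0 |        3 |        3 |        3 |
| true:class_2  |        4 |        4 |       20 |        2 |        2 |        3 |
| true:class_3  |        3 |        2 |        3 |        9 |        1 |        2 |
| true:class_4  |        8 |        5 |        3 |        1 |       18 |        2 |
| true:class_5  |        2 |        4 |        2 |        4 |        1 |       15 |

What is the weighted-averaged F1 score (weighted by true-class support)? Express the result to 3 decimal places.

0.538

Per-class F1 score (2·TP/(2·TP+FP+FN)):
  class_0: TP=10, FP=3+4+3+8+2=20, FN=0+0+1+1+0=2 → 20/42 = 0.4762
  class_1: TP=9, FP=0+4+2+5+4=15, FN=3+0+3+3+3=12 → 18/45 = 0.4000
  class_2: TP=20, FP=0+0+3+3+2=8, FN=4+4+2+2+3=15 → 40/63 = 0.6349
  class_3: TP=9, FP=1+3+2+1+4=11, FN=3+2+3+1+2=11 → 18/40 = 0.4500
  class_4: TP=18, FP=1+3+2+1+1=8, FN=8+5+3+1+2=19 → 36/63 = 0.5714
  class_5: TP=15, FP=0+3+3+2+2=10, FN=2+4+2+4+1=13 → 30/53 = 0.5660
Weighted-F1 score = Σ (supportᵢ/N)·F1 scoreᵢ with N=153: (12/153)·0.4762 + (21/153)·0.4000 + (35/153)·0.6349 + (20/153)·0.4500 + (37/153)·0.5714 + (28/153)·0.5660 = 0.538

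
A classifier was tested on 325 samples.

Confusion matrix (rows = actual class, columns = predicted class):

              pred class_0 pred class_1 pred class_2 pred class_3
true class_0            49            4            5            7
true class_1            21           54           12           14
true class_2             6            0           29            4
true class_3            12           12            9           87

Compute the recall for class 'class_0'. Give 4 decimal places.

0.7538

Treat 'class_0' as positive and all other classes as negative.
recall = TP/(TP+FN).
class_0: TP=49, FN=4+5+7=16 → 49/65 = 0.75385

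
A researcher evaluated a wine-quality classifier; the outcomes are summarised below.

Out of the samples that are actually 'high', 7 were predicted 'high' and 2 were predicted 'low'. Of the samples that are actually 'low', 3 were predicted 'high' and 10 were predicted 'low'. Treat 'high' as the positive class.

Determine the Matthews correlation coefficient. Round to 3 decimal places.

MCC = (TP·TN − FP·FN) / √((TP+FP)(TP+FN)(TN+FP)(TN+FN))
Numerator = 7·10 − 3·2 = 64
Denominator = √(10·9·13·12) = √14040 = 118.4905
MCC = 64 / 118.4905 = 0.540

0.540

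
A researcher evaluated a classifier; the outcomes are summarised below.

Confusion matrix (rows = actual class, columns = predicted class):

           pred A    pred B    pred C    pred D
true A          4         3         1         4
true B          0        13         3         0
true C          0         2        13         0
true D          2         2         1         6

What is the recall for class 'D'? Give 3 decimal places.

0.545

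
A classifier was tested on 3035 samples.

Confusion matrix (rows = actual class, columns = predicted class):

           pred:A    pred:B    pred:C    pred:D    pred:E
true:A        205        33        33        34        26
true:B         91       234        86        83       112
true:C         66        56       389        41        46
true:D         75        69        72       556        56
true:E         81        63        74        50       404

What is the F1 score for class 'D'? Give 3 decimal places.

0.698

F1 score = 2·TP/(2·TP+FP+FN).
D: TP=556, FP=34+83+41+50=208, FN=75+69+72+56=272 → 1112/1592 = 0.6985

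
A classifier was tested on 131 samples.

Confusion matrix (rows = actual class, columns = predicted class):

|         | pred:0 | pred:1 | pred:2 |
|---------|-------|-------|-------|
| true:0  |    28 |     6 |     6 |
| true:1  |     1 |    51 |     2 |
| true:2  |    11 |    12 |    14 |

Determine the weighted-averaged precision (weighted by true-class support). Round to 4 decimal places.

0.6982

Per-class precision (TP/(TP+FP)):
  0: TP=28, FP=1+11=12 → 28/40 = 0.70000
  1: TP=51, FP=6+12=18 → 51/69 = 0.73913
  2: TP=14, FP=6+2=8 → 14/22 = 0.63636
Weighted-precision = Σ (supportᵢ/N)·precisionᵢ with N=131: (40/131)·0.70000 + (54/131)·0.73913 + (37/131)·0.63636 = 0.6982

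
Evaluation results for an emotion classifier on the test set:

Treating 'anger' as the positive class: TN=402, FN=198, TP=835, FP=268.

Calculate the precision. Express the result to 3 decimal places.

Precision = TP/(TP+FP) = 835/(835+268) = 835/1103 = 0.757

0.757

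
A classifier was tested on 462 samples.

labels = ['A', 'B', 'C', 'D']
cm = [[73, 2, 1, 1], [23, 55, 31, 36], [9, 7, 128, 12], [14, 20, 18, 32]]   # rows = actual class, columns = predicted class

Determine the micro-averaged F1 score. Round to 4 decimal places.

0.6234

Micro-averaging pools counts across classes: ΣTP=288, ΣFP=174, ΣFN=174.
Micro-F1 score = 2·TP/(2·TP+FP+FN) on pooled counts = 0.6234 (equals overall accuracy in single-label multiclass).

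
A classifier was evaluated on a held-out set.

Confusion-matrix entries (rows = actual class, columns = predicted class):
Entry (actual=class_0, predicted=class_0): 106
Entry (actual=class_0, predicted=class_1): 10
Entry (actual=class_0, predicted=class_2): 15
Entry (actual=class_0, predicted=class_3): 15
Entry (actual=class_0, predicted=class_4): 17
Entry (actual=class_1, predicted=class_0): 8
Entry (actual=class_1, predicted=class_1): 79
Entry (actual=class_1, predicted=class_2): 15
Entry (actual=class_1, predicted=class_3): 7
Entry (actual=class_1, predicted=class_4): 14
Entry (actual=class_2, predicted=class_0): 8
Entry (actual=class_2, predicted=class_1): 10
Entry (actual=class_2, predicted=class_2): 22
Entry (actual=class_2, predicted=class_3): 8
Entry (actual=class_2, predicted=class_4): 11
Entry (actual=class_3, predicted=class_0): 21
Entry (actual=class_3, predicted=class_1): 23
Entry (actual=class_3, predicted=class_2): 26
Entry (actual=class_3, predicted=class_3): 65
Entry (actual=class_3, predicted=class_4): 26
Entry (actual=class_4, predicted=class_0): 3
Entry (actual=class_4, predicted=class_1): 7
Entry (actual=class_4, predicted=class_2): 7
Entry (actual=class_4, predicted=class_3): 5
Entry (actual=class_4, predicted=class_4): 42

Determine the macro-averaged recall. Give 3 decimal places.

Per-class recall (TP/(TP+FN)):
  class_0: TP=106, FN=10+15+15+17=57 → 106/163 = 0.6503
  class_1: TP=79, FN=8+15+7+14=44 → 79/123 = 0.6423
  class_2: TP=22, FN=8+10+8+11=37 → 22/59 = 0.3729
  class_3: TP=65, FN=21+23+26+26=96 → 65/161 = 0.4037
  class_4: TP=42, FN=3+7+7+5=22 → 42/64 = 0.6563
Macro-recall = mean = (0.6503 + 0.6423 + 0.3729 + 0.4037 + 0.6563) / 5 = 0.545

0.545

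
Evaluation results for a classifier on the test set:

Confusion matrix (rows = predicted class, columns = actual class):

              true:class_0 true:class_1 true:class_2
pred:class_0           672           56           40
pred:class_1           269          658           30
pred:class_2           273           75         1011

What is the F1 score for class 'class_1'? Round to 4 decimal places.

F1 score = 2·TP/(2·TP+FP+FN).
class_1: TP=658, FP=269+30=299, FN=56+75=131 → 1316/1746 = 0.75372

0.7537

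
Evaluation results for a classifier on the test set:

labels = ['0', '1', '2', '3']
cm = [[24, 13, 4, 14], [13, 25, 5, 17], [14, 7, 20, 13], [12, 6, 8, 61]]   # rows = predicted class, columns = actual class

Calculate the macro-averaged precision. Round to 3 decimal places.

0.481

Per-class precision (TP/(TP+FP)):
  0: TP=24, FP=13+4+14=31 → 24/55 = 0.4364
  1: TP=25, FP=13+5+17=35 → 25/60 = 0.4167
  2: TP=20, FP=14+7+13=34 → 20/54 = 0.3704
  3: TP=61, FP=12+6+8=26 → 61/87 = 0.7011
Macro-precision = mean = (0.4364 + 0.4167 + 0.3704 + 0.7011) / 4 = 0.481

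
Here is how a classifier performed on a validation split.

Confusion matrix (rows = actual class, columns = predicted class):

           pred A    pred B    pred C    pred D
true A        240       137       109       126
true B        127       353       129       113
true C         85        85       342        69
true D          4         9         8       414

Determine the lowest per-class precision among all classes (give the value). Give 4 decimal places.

Per-class precision (TP/(TP+FP)):
  A: TP=240, FP=127+85+4=216 → 240/456 = 0.52632
  B: TP=353, FP=137+85+9=231 → 353/584 = 0.60445
  C: TP=342, FP=109+129+8=246 → 342/588 = 0.58163
  D: TP=414, FP=126+113+69=308 → 414/722 = 0.57341
Lowest is class 'A' with precision = 0.5263.

0.5263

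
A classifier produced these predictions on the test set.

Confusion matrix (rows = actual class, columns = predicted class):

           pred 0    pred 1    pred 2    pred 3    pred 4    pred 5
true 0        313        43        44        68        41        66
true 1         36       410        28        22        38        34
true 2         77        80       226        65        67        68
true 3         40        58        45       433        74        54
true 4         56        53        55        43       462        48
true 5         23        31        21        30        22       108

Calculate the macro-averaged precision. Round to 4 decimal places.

Per-class precision (TP/(TP+FP)):
  0: TP=313, FP=36+77+40+56+23=232 → 313/545 = 0.57431
  1: TP=410, FP=43+80+58+53+31=265 → 410/675 = 0.60741
  2: TP=226, FP=44+28+45+55+21=193 → 226/419 = 0.53938
  3: TP=433, FP=68+22+65+43+30=228 → 433/661 = 0.65507
  4: TP=462, FP=41+38+67+74+22=242 → 462/704 = 0.65625
  5: TP=108, FP=66+34+68+54+48=270 → 108/378 = 0.28571
Macro-precision = mean = (0.57431 + 0.60741 + 0.53938 + 0.65507 + 0.65625 + 0.28571) / 6 = 0.5530

0.5530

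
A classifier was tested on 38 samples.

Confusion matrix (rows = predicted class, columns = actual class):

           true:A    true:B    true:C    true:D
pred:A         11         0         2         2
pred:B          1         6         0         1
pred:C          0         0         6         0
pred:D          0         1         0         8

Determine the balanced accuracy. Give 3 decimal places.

Balanced accuracy = mean of per-class recall.
  A: recall = 11/12 = 0.9167
  B: recall = 6/7 = 0.8571
  C: recall = 6/8 = 0.7500
  D: recall = 8/11 = 0.7273
Mean = (0.9167 + 0.8571 + 0.7500 + 0.7273) / 4 = 0.813

0.813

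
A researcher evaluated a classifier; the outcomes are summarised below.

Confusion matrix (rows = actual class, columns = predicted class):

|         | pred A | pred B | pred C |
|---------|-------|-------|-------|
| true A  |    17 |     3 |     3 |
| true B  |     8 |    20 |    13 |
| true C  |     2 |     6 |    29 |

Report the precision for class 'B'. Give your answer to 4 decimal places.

0.6897

Take TP from the diagonal, FP from the rest of the 'B' prediction marginal, FN from the rest of the 'B' actual marginal.
precision = TP/(TP+FP).
B: TP=20, FP=3+6=9 → 20/29 = 0.68966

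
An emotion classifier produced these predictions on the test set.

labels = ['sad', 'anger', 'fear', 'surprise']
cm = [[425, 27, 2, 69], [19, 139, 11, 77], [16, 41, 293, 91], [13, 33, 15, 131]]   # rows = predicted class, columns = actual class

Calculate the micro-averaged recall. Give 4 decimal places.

Micro-averaging pools counts across classes: ΣTP=988, ΣFP=414, ΣFN=414.
Micro-recall = TP/(TP+FN) on pooled counts = 0.7047 (equals overall accuracy in single-label multiclass).

0.7047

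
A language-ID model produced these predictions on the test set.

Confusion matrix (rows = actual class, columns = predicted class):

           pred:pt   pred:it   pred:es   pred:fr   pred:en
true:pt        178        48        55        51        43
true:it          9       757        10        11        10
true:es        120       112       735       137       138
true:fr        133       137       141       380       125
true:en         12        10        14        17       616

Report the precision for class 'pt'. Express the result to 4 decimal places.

One-vs-rest for 'pt': TP = diagonal; FP = other classes predicted 'pt'; FN = 'pt' predicted as other.
precision = TP/(TP+FP).
pt: TP=178, FP=9+120+133+12=274 → 178/452 = 0.39381

0.3938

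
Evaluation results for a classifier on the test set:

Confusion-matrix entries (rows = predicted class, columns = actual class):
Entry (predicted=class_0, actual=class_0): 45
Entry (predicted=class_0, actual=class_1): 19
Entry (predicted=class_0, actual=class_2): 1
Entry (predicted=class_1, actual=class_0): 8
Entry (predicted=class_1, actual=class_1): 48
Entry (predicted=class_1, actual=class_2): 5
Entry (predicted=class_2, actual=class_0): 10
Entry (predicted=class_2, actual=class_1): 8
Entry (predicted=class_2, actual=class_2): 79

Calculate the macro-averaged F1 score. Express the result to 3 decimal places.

0.759

Per-class F1 score (2·TP/(2·TP+FP+FN)):
  class_0: TP=45, FP=19+1=20, FN=8+10=18 → 90/128 = 0.7031
  class_1: TP=48, FP=8+5=13, FN=19+8=27 → 96/136 = 0.7059
  class_2: TP=79, FP=10+8=18, FN=1+5=6 → 158/182 = 0.8681
Macro-F1 score = mean = (0.7031 + 0.7059 + 0.8681) / 3 = 0.759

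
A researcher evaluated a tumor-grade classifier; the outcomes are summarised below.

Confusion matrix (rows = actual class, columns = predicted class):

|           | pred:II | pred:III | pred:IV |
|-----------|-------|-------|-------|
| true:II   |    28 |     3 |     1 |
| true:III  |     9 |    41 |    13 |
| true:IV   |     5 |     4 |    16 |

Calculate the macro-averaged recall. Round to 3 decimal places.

0.722

Per-class recall (TP/(TP+FN)):
  II: TP=28, FN=3+1=4 → 28/32 = 0.8750
  III: TP=41, FN=9+13=22 → 41/63 = 0.6508
  IV: TP=16, FN=5+4=9 → 16/25 = 0.6400
Macro-recall = mean = (0.8750 + 0.6508 + 0.6400) / 3 = 0.722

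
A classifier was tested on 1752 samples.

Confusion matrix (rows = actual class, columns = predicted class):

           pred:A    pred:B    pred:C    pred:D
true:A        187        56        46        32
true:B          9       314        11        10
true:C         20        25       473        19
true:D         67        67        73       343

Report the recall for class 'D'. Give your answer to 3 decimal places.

0.624

Take TP from the diagonal, FP from the rest of the 'D' prediction marginal, FN from the rest of the 'D' actual marginal.
recall = TP/(TP+FN).
D: TP=343, FN=67+67+73=207 → 343/550 = 0.6236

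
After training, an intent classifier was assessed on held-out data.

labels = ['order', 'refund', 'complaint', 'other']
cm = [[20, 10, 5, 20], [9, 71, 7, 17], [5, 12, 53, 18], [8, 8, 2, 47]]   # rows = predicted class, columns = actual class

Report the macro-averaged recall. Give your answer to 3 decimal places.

Per-class recall (TP/(TP+FN)):
  order: TP=20, FN=9+5+8=22 → 20/42 = 0.4762
  refund: TP=71, FN=10+12+8=30 → 71/101 = 0.7030
  complaint: TP=53, FN=5+7+2=14 → 53/67 = 0.7910
  other: TP=47, FN=20+17+18=55 → 47/102 = 0.4608
Macro-recall = mean = (0.4762 + 0.7030 + 0.7910 + 0.4608) / 4 = 0.608

0.608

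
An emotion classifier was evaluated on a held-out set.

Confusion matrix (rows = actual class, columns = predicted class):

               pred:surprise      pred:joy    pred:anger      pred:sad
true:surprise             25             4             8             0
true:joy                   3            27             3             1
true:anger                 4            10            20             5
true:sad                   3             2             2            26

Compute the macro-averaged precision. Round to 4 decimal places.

Per-class precision (TP/(TP+FP)):
  surprise: TP=25, FP=3+4+3=10 → 25/35 = 0.71429
  joy: TP=27, FP=4+10+2=16 → 27/43 = 0.62791
  anger: TP=20, FP=8+3+2=13 → 20/33 = 0.60606
  sad: TP=26, FP=0+1+5=6 → 26/32 = 0.81250
Macro-precision = mean = (0.71429 + 0.62791 + 0.60606 + 0.81250) / 4 = 0.6902

0.6902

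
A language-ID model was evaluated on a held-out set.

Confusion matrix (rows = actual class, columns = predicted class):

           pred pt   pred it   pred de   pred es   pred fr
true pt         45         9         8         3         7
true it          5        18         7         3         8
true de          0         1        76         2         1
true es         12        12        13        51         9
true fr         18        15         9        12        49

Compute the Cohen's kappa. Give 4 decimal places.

0.5075

Observed agreement pₒ = trace/N = 239/393 = 0.60814
Expected agreement pₑ = Σ (rowᵢ·colᵢ)/N² = (72·80 + 41·55 + 80·113 + 97·71 + 103·74)/393² = 0.20437
κ = (pₒ − pₑ)/(1 − pₑ) = (0.60814 − 0.20437)/(1 − 0.20437) = 0.5075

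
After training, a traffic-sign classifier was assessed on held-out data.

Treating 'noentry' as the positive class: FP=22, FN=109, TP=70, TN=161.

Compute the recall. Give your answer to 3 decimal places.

0.391

Recall = TP/(TP+FN) = 70/(70+109) = 70/179 = 0.391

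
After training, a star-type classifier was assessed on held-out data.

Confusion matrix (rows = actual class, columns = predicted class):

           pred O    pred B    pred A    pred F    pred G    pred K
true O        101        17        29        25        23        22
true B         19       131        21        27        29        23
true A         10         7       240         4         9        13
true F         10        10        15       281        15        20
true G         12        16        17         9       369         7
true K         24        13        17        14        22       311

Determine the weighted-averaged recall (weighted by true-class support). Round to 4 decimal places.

0.7417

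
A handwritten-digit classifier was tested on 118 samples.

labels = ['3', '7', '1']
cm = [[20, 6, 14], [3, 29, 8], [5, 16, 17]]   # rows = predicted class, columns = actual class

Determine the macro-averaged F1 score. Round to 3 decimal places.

0.556

Per-class F1 score (2·TP/(2·TP+FP+FN)):
  3: TP=20, FP=6+14=20, FN=3+5=8 → 40/68 = 0.5882
  7: TP=29, FP=3+8=11, FN=6+16=22 → 58/91 = 0.6374
  1: TP=17, FP=5+16=21, FN=14+8=22 → 34/77 = 0.4416
Macro-F1 score = mean = (0.5882 + 0.6374 + 0.4416) / 3 = 0.556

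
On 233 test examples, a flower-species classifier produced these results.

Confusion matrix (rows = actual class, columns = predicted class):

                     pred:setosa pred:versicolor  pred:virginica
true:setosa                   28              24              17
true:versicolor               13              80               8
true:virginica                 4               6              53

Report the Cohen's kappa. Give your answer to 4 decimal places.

0.5229

Observed agreement pₒ = trace/N = 161/233 = 0.69099
Expected agreement pₑ = Σ (rowᵢ·colᵢ)/N² = (69·45 + 101·110 + 63·78)/233² = 0.35235
κ = (pₒ − pₑ)/(1 − pₑ) = (0.69099 − 0.35235)/(1 − 0.35235) = 0.5229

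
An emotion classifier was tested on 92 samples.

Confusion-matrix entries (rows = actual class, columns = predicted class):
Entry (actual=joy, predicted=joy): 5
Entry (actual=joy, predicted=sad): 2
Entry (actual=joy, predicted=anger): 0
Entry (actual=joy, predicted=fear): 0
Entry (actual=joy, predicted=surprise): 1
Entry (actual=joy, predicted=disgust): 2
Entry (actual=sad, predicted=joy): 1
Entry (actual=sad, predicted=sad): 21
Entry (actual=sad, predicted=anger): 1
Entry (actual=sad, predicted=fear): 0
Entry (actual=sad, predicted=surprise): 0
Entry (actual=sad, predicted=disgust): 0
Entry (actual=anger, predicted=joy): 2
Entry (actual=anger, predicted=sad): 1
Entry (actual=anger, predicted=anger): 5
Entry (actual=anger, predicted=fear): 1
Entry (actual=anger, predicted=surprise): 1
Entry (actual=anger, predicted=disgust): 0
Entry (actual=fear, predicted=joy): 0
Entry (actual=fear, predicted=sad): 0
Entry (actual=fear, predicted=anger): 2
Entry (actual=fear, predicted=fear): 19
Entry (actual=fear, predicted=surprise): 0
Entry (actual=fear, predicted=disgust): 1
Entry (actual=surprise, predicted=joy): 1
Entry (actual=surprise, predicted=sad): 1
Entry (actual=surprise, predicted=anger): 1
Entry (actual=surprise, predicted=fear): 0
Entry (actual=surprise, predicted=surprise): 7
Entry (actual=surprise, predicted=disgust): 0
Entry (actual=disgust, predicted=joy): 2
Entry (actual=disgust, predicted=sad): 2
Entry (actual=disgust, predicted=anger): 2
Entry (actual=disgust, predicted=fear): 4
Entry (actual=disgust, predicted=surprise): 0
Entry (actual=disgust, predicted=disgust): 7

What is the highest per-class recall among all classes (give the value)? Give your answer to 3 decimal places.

Per-class recall (TP/(TP+FN)):
  joy: TP=5, FN=2+0+0+1+2=5 → 5/10 = 0.5000
  sad: TP=21, FN=1+1+0+0+0=2 → 21/23 = 0.9130
  anger: TP=5, FN=2+1+1+1+0=5 → 5/10 = 0.5000
  fear: TP=19, FN=0+0+2+0+1=3 → 19/22 = 0.8636
  surprise: TP=7, FN=1+1+1+0+0=3 → 7/10 = 0.7000
  disgust: TP=7, FN=2+2+2+4+0=10 → 7/17 = 0.4118
Highest is class 'sad' with recall = 0.913.

0.913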